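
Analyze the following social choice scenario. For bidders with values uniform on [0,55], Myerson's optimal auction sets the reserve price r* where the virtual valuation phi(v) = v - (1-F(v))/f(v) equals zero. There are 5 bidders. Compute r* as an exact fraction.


Step 1: For U[0,55], F(v) = v/55 and f(v) = 1/55
Step 2: phi(v) = v - (1 - v/55)/(1/55) = v - (55 - v) = 2v - 55
Step 3: Set phi(r*) = 0: 2r* - 55 = 0
Step 4: r* = 55/2 (the number of bidders n = 5 does not enter)

55/2


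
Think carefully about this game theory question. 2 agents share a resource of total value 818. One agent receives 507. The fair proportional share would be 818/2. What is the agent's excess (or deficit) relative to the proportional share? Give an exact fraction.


Step 1: Proportional share = 818/2 = 409
Step 2: Agent's actual allocation = 507
Step 3: Excess = 507 - 409 = 98

98


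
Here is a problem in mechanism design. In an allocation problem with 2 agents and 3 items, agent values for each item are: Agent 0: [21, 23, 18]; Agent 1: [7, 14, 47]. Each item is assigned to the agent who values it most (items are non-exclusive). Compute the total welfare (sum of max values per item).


Step 1: For each item, find the maximum value among all agents.
Step 2: Item 0 -> Agent 0 (value 21)
Step 3: Item 1 -> Agent 0 (value 23)
Step 4: Item 2 -> Agent 1 (value 47)
Step 5: Total welfare = 21 + 23 + 47 = 91

91


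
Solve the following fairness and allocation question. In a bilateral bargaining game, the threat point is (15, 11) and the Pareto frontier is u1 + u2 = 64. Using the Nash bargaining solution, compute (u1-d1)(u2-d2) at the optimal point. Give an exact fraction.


Step 1: The Nash solution splits surplus symmetrically above the disagreement point
Step 2: u1 = (total + d1 - d2)/2 = (64 + 15 - 11)/2 = 34
Step 3: u2 = (total - d1 + d2)/2 = (64 - 15 + 11)/2 = 30
Step 4: Nash product = (34 - 15) * (30 - 11)
Step 5: = 19 * 19 = 361

361


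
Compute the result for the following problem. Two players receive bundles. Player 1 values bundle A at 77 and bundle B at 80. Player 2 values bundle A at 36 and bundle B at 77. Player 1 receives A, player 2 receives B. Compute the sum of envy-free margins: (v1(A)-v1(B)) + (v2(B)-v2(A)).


Step 1: Player 1's margin = v1(A) - v1(B) = 77 - 80 = -3
Step 2: Player 2's margin = v2(B) - v2(A) = 77 - 36 = 41
Step 3: Total margin = -3 + 41 = 38

38


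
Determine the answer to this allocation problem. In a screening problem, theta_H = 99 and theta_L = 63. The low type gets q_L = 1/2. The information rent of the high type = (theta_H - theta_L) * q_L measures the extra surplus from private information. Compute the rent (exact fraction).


Step 1: theta_H - theta_L = 99 - 63 = 36
Step 2: Information rent = (theta_H - theta_L) * q_L
Step 3: = 36 * 1/2
Step 4: = 18

18


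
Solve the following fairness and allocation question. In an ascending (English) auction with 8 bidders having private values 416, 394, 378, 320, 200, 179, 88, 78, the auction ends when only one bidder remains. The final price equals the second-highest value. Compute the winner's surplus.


Step 1: Identify the highest value: 416
Step 2: Identify the second-highest value: 394
Step 3: The final price = second-highest value = 394
Step 4: Surplus = 416 - 394 = 22

22


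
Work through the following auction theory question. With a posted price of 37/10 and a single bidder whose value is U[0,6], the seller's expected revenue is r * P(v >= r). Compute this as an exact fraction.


Step 1: Posted price r = 37/10, value support [0,6]
Step 2: P(v >= r) = (6 - 37/10)/6 = 23/60
Step 3: Expected revenue = r * P(v >= r) = 37/10 * 23/60
Step 4: Revenue = 851/600

851/600


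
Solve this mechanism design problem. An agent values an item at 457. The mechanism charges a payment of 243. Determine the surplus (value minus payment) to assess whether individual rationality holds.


Step 1: Surplus = value - payment = 457 - 243 = 214
Step 2: IR is satisfied (surplus >= 0)

214


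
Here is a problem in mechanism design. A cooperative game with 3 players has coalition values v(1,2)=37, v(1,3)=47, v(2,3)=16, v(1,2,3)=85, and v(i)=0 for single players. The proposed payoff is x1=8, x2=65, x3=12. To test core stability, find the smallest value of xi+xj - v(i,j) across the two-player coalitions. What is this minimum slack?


Step 1: Slack for coalition (1,2): x1+x2 - v12 = 73 - 37 = 36
Step 2: Slack for coalition (1,3): x1+x3 - v13 = 20 - 47 = -27
Step 3: Slack for coalition (2,3): x2+x3 - v23 = 77 - 16 = 61
Step 4: Minimum slack = min(36, -27, 61) = -27, attained by (1,3); coalition (1,3) can block (slack < 0), so the allocation is not in the core

-27


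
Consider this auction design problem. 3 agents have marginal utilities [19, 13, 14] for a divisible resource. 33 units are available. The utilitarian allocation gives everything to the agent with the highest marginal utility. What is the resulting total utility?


Step 1: The marginal utilities are [19, 13, 14]
Step 2: The highest marginal utility is 19
Step 3: All 33 units go to that agent
Step 4: Total utility = 19 * 33 = 627

627


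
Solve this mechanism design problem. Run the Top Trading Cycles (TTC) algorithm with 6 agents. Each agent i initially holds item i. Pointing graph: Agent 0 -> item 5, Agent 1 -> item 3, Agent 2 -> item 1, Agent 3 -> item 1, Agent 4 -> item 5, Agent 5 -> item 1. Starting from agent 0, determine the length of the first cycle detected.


Step 1: Trace the pointer graph from agent 0: 0 -> 5 -> 1 -> 3 -> 1
Step 2: A cycle is detected when we revisit agent 1
Step 3: The cycle is: 1 -> 3 -> 1
Step 4: Cycle length = 2

2


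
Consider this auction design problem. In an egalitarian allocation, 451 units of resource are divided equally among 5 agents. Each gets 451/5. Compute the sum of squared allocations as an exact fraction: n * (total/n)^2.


Step 1: Each agent's share = 451/5
Step 2: Square of each share = (451/5)^2 = 203401/25
Step 3: Sum of squares = 5 * 203401/25 = 203401/5

203401/5


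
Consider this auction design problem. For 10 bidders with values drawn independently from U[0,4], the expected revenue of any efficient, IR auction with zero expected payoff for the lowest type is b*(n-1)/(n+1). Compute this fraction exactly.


Step 1: By Revenue Equivalence, expected revenue = b*(n-1)/(n+1)
Step 2: Substituting n = 10, b = 4
Step 3: Revenue = 4*(10-1)/(10+1) = 4*9/11
Step 4: Revenue = 36/11

36/11


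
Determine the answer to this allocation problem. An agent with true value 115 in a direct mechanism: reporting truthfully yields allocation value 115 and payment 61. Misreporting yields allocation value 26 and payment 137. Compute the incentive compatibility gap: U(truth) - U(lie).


Step 1: U(truth) = value - payment = 115 - 61 = 54
Step 2: U(lie) = allocation - payment = 26 - 137 = -111
Step 3: IC gap = 54 - (-111) = 165

165


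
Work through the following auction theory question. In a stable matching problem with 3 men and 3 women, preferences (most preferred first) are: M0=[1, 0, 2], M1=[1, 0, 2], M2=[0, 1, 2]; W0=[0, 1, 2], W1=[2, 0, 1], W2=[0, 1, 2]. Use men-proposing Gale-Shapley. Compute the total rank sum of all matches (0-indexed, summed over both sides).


Step 1: Run Gale-Shapley (men propose, women hold best offer):
  M0 proposes to W1; she accepts
  M1 proposes to W1; rejected
  M1 proposes to W0; she accepts
  M2 proposes to W0; rejected
  M2 proposes to W1; she switches from M0
  M0 proposes to W0; she switches from M1
  M1 proposes to W2; she accepts
Step 2: Final matching: W0-M0, W1-M2, W2-M1
Step 3: 0-indexed ranks (man's rank of his match, then woman's): 1 + 0 + 1 + 0 + 2 + 1
Step 4: Total rank sum = 5

5


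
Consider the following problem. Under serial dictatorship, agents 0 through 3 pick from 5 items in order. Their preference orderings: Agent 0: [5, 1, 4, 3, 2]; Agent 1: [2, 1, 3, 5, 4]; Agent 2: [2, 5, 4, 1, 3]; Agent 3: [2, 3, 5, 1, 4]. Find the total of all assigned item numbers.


Step 1: Agent 0 picks item 5
Step 2: Agent 1 picks item 2
Step 3: Agent 2 picks item 4
Step 4: Agent 3 picks item 3
Step 5: Sum = 5 + 2 + 4 + 3 = 14

14


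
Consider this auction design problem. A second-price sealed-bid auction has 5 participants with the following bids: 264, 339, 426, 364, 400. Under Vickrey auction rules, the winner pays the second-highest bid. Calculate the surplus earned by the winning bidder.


Step 1: Sort bids in descending order: 426, 400, 364, 339, 264
Step 2: The winning bid is the highest: 426
Step 3: The payment equals the second-highest bid: 400
Step 4: Surplus = winner's bid - payment = 426 - 400 = 26

26


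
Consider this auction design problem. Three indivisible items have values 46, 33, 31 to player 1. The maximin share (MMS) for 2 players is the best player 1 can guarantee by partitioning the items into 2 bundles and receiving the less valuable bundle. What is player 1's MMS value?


Step 1: Item values = 46, 33, 31
Step 2: Enumerate all 2-bundle partitions and take the smaller bundle:
  Partition 1: {46} vs {33,31} -> bundles 46, 64; min = 46
  Partition 2: {33} vs {46,31} -> bundles 33, 77; min = 33
  Partition 3: {31} vs {46,33} -> bundles 31, 79; min = 31
Step 3: MMS = max(46, 33, 31) = 46

46


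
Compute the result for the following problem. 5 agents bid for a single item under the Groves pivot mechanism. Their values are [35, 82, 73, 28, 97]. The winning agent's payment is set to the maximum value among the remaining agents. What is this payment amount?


Step 1: The efficient winner is agent 4 with value 97
Step 2: Other agents' values: [35, 82, 73, 28]
Step 3: Pivot payment = max(others) = 82
Step 4: The winner pays 82

82


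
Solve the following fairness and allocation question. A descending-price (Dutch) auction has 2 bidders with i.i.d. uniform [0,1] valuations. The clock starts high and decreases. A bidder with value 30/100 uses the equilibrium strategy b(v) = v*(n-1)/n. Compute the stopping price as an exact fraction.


Step 1: Dutch auctions are strategically equivalent to first-price auctions
Step 2: The equilibrium bid is b(v) = v*(n-1)/n
Step 3: b = 3/10 * 1/2
Step 4: b = 3/20

3/20


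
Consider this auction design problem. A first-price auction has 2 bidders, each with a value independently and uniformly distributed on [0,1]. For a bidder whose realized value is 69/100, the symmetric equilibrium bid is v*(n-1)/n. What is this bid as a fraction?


Step 1: The symmetric BNE bidding function is b(v) = v * (n-1) / n
Step 2: Substitute v = 69/100 and n = 2
Step 3: b = 69/100 * 1/2
Step 4: b = 69/200

69/200


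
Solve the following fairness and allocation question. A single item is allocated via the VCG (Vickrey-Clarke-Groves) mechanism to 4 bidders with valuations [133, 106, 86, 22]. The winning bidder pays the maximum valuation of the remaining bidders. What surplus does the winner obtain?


Step 1: The winner is the agent with the highest value: agent 0 with value 133
Step 2: Values of other agents: [106, 86, 22]
Step 3: VCG payment = max of others' values = 106
Step 4: Surplus = 133 - 106 = 27

27


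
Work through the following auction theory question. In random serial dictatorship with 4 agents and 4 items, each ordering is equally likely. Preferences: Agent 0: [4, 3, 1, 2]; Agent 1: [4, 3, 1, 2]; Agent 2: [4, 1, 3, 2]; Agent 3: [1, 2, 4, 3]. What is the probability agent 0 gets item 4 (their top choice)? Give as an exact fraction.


Step 1: Agent 0 wants item 4
Step 2: There are 24 possible orderings of agents
Step 3: In 8 orderings, agent 0 gets item 4
Step 4: Probability = 8/24 = 1/3

1/3


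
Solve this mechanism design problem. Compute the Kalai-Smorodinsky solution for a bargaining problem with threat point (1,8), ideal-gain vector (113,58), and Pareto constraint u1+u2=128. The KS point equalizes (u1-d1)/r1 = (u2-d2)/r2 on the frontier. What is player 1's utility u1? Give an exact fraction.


Step 1: At the KS point, (u1-d1)/r1 = (u2-d2)/r2 = t and u1+u2 = 128
Step 2: u1 = d1 + r1*t and u2 = d2 + r2*t, so (d1 + r1*t) + (d2 + r2*t) = 128
Step 3: t = (128 - 1 - 8)/(113 + 58) = 119/171
Step 4: u1 = d1 + r1*t = 1 + 113 * 119/171 = 13618/171
Step 5: (Check: u2 = d2 + r2*t = 8270/171; u1+u2 = 13618/171 + 8270/171 = 128, on the frontier.)

13618/171


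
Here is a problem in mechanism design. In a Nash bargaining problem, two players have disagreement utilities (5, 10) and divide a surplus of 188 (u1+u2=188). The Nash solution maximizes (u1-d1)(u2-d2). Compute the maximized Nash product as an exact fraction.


Step 1: The Nash solution splits surplus symmetrically above the disagreement point
Step 2: u1 = (total + d1 - d2)/2 = (188 + 5 - 10)/2 = 183/2
Step 3: u2 = (total - d1 + d2)/2 = (188 - 5 + 10)/2 = 193/2
Step 4: Nash product = (183/2 - 5) * (193/2 - 10)
Step 5: = 173/2 * 173/2 = 29929/4

29929/4


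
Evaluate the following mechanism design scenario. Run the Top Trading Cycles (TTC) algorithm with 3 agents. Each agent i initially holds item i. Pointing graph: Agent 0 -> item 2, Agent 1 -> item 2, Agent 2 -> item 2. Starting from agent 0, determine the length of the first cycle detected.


Step 1: Trace the pointer graph from agent 0: 0 -> 2 -> 2
Step 2: A cycle is detected when we revisit agent 2
Step 3: The cycle is: 2 -> 2
Step 4: Cycle length = 1

1


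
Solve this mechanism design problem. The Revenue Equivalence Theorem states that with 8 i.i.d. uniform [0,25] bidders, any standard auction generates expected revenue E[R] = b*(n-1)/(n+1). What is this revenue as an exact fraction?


Step 1: By Revenue Equivalence, expected revenue = b*(n-1)/(n+1)
Step 2: Substituting n = 8, b = 25
Step 3: Revenue = 25*(8-1)/(8+1) = 25*7/9
Step 4: Revenue = 175/9

175/9


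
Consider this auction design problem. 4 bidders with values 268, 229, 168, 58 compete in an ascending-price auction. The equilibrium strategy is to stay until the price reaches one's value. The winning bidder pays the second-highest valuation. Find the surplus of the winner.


Step 1: Identify the highest value: 268
Step 2: Identify the second-highest value: 229
Step 3: The final price = second-highest value = 229
Step 4: Surplus = 268 - 229 = 39

39


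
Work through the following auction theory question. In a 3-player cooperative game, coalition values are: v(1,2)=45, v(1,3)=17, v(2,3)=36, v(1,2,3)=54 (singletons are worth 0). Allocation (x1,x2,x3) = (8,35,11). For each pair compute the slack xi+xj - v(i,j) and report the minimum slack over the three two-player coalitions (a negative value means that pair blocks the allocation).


Step 1: Slack for coalition (1,2): x1+x2 - v12 = 43 - 45 = -2
Step 2: Slack for coalition (1,3): x1+x3 - v13 = 19 - 17 = 2
Step 3: Slack for coalition (2,3): x2+x3 - v23 = 46 - 36 = 10
Step 4: Minimum slack = min(-2, 2, 10) = -2, attained by (1,2); coalition (1,2) can block (slack < 0), so the allocation is not in the core

-2


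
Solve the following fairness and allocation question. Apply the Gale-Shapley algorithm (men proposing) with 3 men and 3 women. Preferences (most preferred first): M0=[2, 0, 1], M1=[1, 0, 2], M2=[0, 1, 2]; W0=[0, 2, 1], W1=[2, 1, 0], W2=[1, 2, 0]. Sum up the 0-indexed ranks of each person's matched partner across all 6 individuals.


Step 1: Run Gale-Shapley (men propose, women hold best offer):
  M0 proposes to W2; she accepts
  M1 proposes to W1; she accepts
  M2 proposes to W0; she accepts
Step 2: Final matching: W0-M2, W1-M1, W2-M0
Step 3: 0-indexed ranks (man's rank of his match, then woman's): 0 + 1 + 0 + 1 + 0 + 2
Step 4: Total rank sum = 4

4


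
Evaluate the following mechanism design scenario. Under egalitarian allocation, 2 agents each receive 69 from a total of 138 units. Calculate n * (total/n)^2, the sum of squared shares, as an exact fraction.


Step 1: Each agent's share = 138/2 = 69
Step 2: Square of each share = (69)^2 = 4761
Step 3: Sum of squares = 2 * 4761 = 9522

9522


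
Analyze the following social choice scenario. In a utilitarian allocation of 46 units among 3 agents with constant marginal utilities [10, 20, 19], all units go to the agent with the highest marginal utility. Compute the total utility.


Step 1: The marginal utilities are [10, 20, 19]
Step 2: The highest marginal utility is 20
Step 3: All 46 units go to that agent
Step 4: Total utility = 20 * 46 = 920

920


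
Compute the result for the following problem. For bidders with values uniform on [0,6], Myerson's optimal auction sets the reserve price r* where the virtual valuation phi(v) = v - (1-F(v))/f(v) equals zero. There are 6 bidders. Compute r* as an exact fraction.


Step 1: For U[0,6], F(v) = v/6 and f(v) = 1/6
Step 2: phi(v) = v - (1 - v/6)/(1/6) = v - (6 - v) = 2v - 6
Step 3: Set phi(r*) = 0: 2r* - 6 = 0
Step 4: r* = 6/2 = 3 (the number of bidders n = 6 does not enter)

3


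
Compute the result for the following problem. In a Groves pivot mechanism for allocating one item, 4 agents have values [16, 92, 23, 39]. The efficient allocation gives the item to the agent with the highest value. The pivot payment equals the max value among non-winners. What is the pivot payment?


Step 1: The efficient winner is agent 1 with value 92
Step 2: Other agents' values: [16, 23, 39]
Step 3: Pivot payment = max(others) = 39
Step 4: The winner pays 39

39


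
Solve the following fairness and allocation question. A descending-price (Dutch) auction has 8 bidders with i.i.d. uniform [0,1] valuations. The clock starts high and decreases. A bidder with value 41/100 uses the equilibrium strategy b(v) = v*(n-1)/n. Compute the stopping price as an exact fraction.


Step 1: Dutch auctions are strategically equivalent to first-price auctions
Step 2: The equilibrium bid is b(v) = v*(n-1)/n
Step 3: b = 41/100 * 7/8
Step 4: b = 287/800

287/800


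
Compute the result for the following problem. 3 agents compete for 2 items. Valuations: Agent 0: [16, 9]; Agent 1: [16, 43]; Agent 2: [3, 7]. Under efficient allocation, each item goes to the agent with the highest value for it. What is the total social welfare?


Step 1: For each item, find the maximum value among all agents.
Step 2: Item 0 -> Agent 0 (value 16)
Step 3: Item 1 -> Agent 1 (value 43)
Step 4: Total welfare = 16 + 43 = 59

59


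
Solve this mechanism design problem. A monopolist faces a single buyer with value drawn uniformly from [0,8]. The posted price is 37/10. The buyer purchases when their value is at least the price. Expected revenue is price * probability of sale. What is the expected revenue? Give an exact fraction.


Step 1: Posted price r = 37/10, value support [0,8]
Step 2: P(v >= r) = (8 - 37/10)/8 = 43/80
Step 3: Expected revenue = r * P(v >= r) = 37/10 * 43/80
Step 4: Revenue = 1591/800

1591/800


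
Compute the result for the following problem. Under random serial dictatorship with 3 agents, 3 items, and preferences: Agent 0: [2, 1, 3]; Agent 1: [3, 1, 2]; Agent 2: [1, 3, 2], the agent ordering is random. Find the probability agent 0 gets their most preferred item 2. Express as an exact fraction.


Step 1: Agent 0 wants item 2
Step 2: There are 6 possible orderings of agents
Step 3: In 6 orderings, agent 0 gets item 2
Step 4: Probability = 6/6 = 1

1


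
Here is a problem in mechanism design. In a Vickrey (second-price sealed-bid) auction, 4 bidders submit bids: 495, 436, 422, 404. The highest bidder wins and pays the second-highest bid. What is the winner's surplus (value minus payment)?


Step 1: Sort bids in descending order: 495, 436, 422, 404
Step 2: The winning bid is the highest: 495
Step 3: The payment equals the second-highest bid: 436
Step 4: Surplus = winner's bid - payment = 495 - 436 = 59

59


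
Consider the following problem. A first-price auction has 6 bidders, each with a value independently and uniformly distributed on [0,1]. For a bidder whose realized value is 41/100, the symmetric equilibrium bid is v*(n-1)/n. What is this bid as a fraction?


Step 1: The symmetric BNE bidding function is b(v) = v * (n-1) / n
Step 2: Substitute v = 41/100 and n = 6
Step 3: b = 41/100 * 5/6
Step 4: b = 41/120

41/120


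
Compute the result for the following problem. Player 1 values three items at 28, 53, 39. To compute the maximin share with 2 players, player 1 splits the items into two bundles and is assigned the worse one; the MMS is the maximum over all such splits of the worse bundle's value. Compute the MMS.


Step 1: Item values = 28, 53, 39
Step 2: Enumerate all 2-bundle partitions and take the smaller bundle:
  Partition 1: {28} vs {53,39} -> bundles 28, 92; min = 28
  Partition 2: {53} vs {28,39} -> bundles 53, 67; min = 53
  Partition 3: {39} vs {28,53} -> bundles 39, 81; min = 39
Step 3: MMS = max(28, 53, 39) = 53

53


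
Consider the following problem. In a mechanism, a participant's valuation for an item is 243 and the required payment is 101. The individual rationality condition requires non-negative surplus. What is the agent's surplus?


Step 1: Surplus = value - payment = 243 - 101 = 142
Step 2: IR is satisfied (surplus >= 0)

142


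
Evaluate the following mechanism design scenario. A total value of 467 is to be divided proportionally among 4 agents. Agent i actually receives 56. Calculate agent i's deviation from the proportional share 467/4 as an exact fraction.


Step 1: Proportional share = 467/4
Step 2: Agent's actual allocation = 56
Step 3: Excess = 56 - 467/4 = -243/4

-243/4


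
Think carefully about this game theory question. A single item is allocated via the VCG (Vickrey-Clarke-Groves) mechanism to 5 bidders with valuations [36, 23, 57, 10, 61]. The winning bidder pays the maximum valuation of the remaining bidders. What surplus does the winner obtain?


Step 1: The winner is the agent with the highest value: agent 4 with value 61
Step 2: Values of other agents: [36, 23, 57, 10]
Step 3: VCG payment = max of others' values = 57
Step 4: Surplus = 61 - 57 = 4

4


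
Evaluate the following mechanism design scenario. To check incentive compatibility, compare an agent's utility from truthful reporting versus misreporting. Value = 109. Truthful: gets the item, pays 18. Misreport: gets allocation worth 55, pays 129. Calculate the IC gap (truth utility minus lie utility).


Step 1: U(truth) = value - payment = 109 - 18 = 91
Step 2: U(lie) = allocation - payment = 55 - 129 = -74
Step 3: IC gap = 91 - (-74) = 165

165


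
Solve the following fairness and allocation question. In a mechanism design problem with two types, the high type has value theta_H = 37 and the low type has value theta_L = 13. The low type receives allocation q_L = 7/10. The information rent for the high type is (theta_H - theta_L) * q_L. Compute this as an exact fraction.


Step 1: theta_H - theta_L = 37 - 13 = 24
Step 2: Information rent = (theta_H - theta_L) * q_L
Step 3: = 24 * 7/10
Step 4: = 84/5

84/5


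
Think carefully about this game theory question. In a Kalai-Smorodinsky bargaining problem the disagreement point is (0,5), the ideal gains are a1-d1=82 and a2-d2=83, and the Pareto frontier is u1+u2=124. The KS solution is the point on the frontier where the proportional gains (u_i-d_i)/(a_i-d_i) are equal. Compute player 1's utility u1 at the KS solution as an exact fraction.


Step 1: At the KS point, (u1-d1)/r1 = (u2-d2)/r2 = t and u1+u2 = 124
Step 2: u1 = d1 + r1*t and u2 = d2 + r2*t, so (d1 + r1*t) + (d2 + r2*t) = 124
Step 3: t = (124 - 0 - 5)/(82 + 83) = 119/165
Step 4: u1 = d1 + r1*t = 0 + 82 * 119/165 = 9758/165
Step 5: (Check: u2 = d2 + r2*t = 10702/165; u1+u2 = 9758/165 + 10702/165 = 124, on the frontier.)

9758/165


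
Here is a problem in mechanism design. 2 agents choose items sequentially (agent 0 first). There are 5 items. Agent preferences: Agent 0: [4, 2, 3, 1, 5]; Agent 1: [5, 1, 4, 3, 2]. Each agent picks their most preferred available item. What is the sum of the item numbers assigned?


Step 1: Agent 0 picks item 4
Step 2: Agent 1 picks item 5
Step 3: Sum = 4 + 5 = 9

9


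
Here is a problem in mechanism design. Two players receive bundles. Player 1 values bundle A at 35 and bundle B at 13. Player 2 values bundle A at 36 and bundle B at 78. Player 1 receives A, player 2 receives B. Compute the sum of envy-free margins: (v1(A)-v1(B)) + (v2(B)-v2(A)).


Step 1: Player 1's margin = v1(A) - v1(B) = 35 - 13 = 22
Step 2: Player 2's margin = v2(B) - v2(A) = 78 - 36 = 42
Step 3: Total margin = 22 + 42 = 64

64


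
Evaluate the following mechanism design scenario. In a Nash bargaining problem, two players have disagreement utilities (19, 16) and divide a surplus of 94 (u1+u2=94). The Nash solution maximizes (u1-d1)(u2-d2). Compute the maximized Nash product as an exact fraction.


Step 1: The Nash solution splits surplus symmetrically above the disagreement point
Step 2: u1 = (total + d1 - d2)/2 = (94 + 19 - 16)/2 = 97/2
Step 3: u2 = (total - d1 + d2)/2 = (94 - 19 + 16)/2 = 91/2
Step 4: Nash product = (97/2 - 19) * (91/2 - 16)
Step 5: = 59/2 * 59/2 = 3481/4

3481/4


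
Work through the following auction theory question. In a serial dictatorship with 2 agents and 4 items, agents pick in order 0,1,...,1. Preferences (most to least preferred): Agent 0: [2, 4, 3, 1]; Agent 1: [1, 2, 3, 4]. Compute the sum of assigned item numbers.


Step 1: Agent 0 picks item 2
Step 2: Agent 1 picks item 1
Step 3: Sum = 2 + 1 = 3

3


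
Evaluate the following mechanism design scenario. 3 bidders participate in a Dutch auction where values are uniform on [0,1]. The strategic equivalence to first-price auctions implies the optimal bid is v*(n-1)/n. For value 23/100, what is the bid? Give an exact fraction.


Step 1: Dutch auctions are strategically equivalent to first-price auctions
Step 2: The equilibrium bid is b(v) = v*(n-1)/n
Step 3: b = 23/100 * 2/3
Step 4: b = 23/150

23/150


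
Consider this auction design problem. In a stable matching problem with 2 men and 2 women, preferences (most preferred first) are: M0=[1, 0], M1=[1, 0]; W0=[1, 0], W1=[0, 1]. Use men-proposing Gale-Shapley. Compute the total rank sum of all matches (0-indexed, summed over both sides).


Step 1: Run Gale-Shapley (men propose, women hold best offer):
  M0 proposes to W1; she accepts
  M1 proposes to W1; rejected
  M1 proposes to W0; she accepts
Step 2: Final matching: W0-M1, W1-M0
Step 3: 0-indexed ranks (man's rank of his match, then woman's): 1 + 0 + 0 + 0
Step 4: Total rank sum = 1

1


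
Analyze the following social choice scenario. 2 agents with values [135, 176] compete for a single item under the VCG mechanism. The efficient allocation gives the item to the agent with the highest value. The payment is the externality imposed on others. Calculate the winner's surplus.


Step 1: The winner is the agent with the highest value: agent 1 with value 176
Step 2: Values of other agents: [135]
Step 3: VCG payment = max of others' values = 135
Step 4: Surplus = 176 - 135 = 41

41


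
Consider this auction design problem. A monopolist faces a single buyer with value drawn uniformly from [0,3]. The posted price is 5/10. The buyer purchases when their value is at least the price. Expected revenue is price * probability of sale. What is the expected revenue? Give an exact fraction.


Step 1: Posted price r = 1/2, value support [0,3]
Step 2: P(v >= r) = (3 - 1/2)/3 = 5/6
Step 3: Expected revenue = r * P(v >= r) = 1/2 * 5/6
Step 4: Revenue = 5/12

5/12


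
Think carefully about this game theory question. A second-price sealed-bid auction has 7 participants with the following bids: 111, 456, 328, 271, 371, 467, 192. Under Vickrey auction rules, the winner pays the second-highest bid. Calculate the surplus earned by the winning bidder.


Step 1: Sort bids in descending order: 467, 456, 371, 328, 271, 192, 111
Step 2: The winning bid is the highest: 467
Step 3: The payment equals the second-highest bid: 456
Step 4: Surplus = winner's bid - payment = 467 - 456 = 11

11


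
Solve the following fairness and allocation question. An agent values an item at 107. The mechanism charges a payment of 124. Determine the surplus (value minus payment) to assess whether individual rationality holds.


Step 1: Surplus = value - payment = 107 - 124 = -17
Step 2: IR is violated (surplus < 0)

-17


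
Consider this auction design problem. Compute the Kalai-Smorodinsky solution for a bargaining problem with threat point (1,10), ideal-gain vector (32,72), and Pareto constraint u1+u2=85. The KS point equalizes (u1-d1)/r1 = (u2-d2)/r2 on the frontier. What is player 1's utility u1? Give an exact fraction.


Step 1: At the KS point, (u1-d1)/r1 = (u2-d2)/r2 = t and u1+u2 = 85
Step 2: u1 = d1 + r1*t and u2 = d2 + r2*t, so (d1 + r1*t) + (d2 + r2*t) = 85
Step 3: t = (85 - 1 - 10)/(32 + 72) = 74/104 = 37/52
Step 4: u1 = d1 + r1*t = 1 + 32 * 37/52 = 309/13
Step 5: (Check: u2 = d2 + r2*t = 796/13; u1+u2 = 309/13 + 796/13 = 85, on the frontier.)

309/13


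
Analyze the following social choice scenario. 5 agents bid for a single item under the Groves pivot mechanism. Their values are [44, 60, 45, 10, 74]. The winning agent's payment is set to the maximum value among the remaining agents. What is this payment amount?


Step 1: The efficient winner is agent 4 with value 74
Step 2: Other agents' values: [44, 60, 45, 10]
Step 3: Pivot payment = max(others) = 60
Step 4: The winner pays 60

60


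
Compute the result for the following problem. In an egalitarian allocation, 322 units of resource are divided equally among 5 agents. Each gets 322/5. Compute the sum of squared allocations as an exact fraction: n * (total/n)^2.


Step 1: Each agent's share = 322/5
Step 2: Square of each share = (322/5)^2 = 103684/25
Step 3: Sum of squares = 5 * 103684/25 = 103684/5

103684/5


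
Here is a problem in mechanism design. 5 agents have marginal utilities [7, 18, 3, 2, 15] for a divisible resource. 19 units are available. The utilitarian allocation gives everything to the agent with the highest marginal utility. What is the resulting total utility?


Step 1: The marginal utilities are [7, 18, 3, 2, 15]
Step 2: The highest marginal utility is 18
Step 3: All 19 units go to that agent
Step 4: Total utility = 18 * 19 = 342

342


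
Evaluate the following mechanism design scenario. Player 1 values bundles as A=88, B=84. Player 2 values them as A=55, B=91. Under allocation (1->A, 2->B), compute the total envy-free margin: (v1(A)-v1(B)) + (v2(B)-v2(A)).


Step 1: Player 1's margin = v1(A) - v1(B) = 88 - 84 = 4
Step 2: Player 2's margin = v2(B) - v2(A) = 91 - 55 = 36
Step 3: Total margin = 4 + 36 = 40

40


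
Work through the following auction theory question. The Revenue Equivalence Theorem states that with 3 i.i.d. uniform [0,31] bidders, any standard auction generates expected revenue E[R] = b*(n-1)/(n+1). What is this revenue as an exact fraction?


Step 1: By Revenue Equivalence, expected revenue = b*(n-1)/(n+1)
Step 2: Substituting n = 3, b = 31
Step 3: Revenue = 31*(3-1)/(3+1) = 31*2/4
Step 4: Revenue = 62/4 = 31/2

31/2


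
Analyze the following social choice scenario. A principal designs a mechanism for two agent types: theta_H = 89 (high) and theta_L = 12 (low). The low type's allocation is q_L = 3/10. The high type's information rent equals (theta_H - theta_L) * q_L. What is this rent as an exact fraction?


Step 1: theta_H - theta_L = 89 - 12 = 77
Step 2: Information rent = (theta_H - theta_L) * q_L
Step 3: = 77 * 3/10
Step 4: = 231/10

231/10


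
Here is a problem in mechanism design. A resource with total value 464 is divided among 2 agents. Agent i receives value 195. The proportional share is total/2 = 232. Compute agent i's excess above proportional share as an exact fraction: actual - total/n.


Step 1: Proportional share = 464/2 = 232
Step 2: Agent's actual allocation = 195
Step 3: Excess = 195 - 232 = -37

-37


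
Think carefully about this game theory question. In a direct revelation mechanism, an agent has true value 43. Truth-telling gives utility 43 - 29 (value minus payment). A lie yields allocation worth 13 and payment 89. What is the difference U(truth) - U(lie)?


Step 1: U(truth) = value - payment = 43 - 29 = 14
Step 2: U(lie) = allocation - payment = 13 - 89 = -76
Step 3: IC gap = 14 - (-76) = 90

90


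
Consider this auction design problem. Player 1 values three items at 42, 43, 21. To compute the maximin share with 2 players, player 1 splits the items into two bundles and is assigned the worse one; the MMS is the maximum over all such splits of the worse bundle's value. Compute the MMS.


Step 1: Item values = 42, 43, 21
Step 2: Enumerate all 2-bundle partitions and take the smaller bundle:
  Partition 1: {42} vs {43,21} -> bundles 42, 64; min = 42
  Partition 2: {43} vs {42,21} -> bundles 43, 63; min = 43
  Partition 3: {21} vs {42,43} -> bundles 21, 85; min = 21
Step 3: MMS = max(42, 43, 21) = 43

43


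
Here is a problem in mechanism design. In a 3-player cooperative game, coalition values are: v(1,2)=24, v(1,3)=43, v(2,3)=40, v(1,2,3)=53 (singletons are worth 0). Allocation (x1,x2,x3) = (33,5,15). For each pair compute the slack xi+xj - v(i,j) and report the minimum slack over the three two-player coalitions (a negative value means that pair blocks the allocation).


Step 1: Slack for coalition (1,2): x1+x2 - v12 = 38 - 24 = 14
Step 2: Slack for coalition (1,3): x1+x3 - v13 = 48 - 43 = 5
Step 3: Slack for coalition (2,3): x2+x3 - v23 = 20 - 40 = -20
Step 4: Minimum slack = min(14, 5, -20) = -20, attained by (2,3); coalition (2,3) can block (slack < 0), so the allocation is not in the core

-20


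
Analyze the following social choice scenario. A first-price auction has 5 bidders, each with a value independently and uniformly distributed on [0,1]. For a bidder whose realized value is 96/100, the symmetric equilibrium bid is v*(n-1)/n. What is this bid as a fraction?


Step 1: The symmetric BNE bidding function is b(v) = v * (n-1) / n
Step 2: Substitute v = 24/25 and n = 5
Step 3: b = 24/25 * 4/5
Step 4: b = 96/125

96/125


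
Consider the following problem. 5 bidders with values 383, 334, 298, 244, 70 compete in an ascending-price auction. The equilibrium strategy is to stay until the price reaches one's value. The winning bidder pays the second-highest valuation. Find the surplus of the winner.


Step 1: Identify the highest value: 383
Step 2: Identify the second-highest value: 334
Step 3: The final price = second-highest value = 334
Step 4: Surplus = 383 - 334 = 49

49


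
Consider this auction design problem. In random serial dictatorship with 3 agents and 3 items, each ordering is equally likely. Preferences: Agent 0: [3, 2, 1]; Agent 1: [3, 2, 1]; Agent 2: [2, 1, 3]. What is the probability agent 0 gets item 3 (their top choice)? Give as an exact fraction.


Step 1: Agent 0 wants item 3
Step 2: There are 6 possible orderings of agents
Step 3: In 3 orderings, agent 0 gets item 3
Step 4: Probability = 3/6 = 1/2

1/2


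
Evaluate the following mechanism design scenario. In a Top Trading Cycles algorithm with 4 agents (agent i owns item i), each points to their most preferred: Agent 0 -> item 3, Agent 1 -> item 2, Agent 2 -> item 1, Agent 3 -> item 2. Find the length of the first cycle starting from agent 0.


Step 1: Trace the pointer graph from agent 0: 0 -> 3 -> 2 -> 1 -> 2
Step 2: A cycle is detected when we revisit agent 2
Step 3: The cycle is: 2 -> 1 -> 2
Step 4: Cycle length = 2

2


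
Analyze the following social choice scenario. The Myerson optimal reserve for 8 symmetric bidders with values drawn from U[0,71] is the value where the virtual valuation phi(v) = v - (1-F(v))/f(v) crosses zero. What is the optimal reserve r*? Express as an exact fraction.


Step 1: For U[0,71], F(v) = v/71 and f(v) = 1/71
Step 2: phi(v) = v - (1 - v/71)/(1/71) = v - (71 - v) = 2v - 71
Step 3: Set phi(r*) = 0: 2r* - 71 = 0
Step 4: r* = 71/2 (the number of bidders n = 8 does not enter)

71/2


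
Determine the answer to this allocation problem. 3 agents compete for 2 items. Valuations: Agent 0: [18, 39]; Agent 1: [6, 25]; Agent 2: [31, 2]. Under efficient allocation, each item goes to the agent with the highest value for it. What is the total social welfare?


Step 1: For each item, find the maximum value among all agents.
Step 2: Item 0 -> Agent 2 (value 31)
Step 3: Item 1 -> Agent 0 (value 39)
Step 4: Total welfare = 31 + 39 = 70

70


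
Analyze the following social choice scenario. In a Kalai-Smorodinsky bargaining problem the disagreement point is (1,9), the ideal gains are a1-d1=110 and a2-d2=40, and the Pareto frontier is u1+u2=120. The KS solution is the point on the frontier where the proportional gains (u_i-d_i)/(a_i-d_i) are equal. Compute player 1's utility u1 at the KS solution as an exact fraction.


Step 1: At the KS point, (u1-d1)/r1 = (u2-d2)/r2 = t and u1+u2 = 120
Step 2: u1 = d1 + r1*t and u2 = d2 + r2*t, so (d1 + r1*t) + (d2 + r2*t) = 120
Step 3: t = (120 - 1 - 9)/(110 + 40) = 110/150 = 11/15
Step 4: u1 = d1 + r1*t = 1 + 110 * 11/15 = 245/3
Step 5: (Check: u2 = d2 + r2*t = 115/3; u1+u2 = 245/3 + 115/3 = 120, on the frontier.)

245/3


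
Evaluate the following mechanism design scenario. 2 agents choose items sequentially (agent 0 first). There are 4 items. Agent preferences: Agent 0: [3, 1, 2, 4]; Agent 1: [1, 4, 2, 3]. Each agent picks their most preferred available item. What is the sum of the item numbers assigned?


Step 1: Agent 0 picks item 3
Step 2: Agent 1 picks item 1
Step 3: Sum = 3 + 1 = 4

4


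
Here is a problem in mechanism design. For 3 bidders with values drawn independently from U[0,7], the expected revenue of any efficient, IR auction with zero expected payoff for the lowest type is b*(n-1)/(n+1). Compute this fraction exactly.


Step 1: By Revenue Equivalence, expected revenue = b*(n-1)/(n+1)
Step 2: Substituting n = 3, b = 7
Step 3: Revenue = 7*(3-1)/(3+1) = 7*2/4
Step 4: Revenue = 14/4 = 7/2

7/2


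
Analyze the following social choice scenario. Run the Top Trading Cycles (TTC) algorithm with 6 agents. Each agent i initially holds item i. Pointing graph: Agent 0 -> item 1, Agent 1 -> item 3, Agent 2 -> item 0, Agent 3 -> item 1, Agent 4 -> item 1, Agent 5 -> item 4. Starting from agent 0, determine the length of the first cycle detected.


Step 1: Trace the pointer graph from agent 0: 0 -> 1 -> 3 -> 1
Step 2: A cycle is detected when we revisit agent 1
Step 3: The cycle is: 1 -> 3 -> 1
Step 4: Cycle length = 2

2


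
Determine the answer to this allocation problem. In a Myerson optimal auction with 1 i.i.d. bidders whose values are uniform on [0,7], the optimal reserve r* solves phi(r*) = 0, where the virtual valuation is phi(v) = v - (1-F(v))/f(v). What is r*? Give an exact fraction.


Step 1: For U[0,7], F(v) = v/7 and f(v) = 1/7
Step 2: phi(v) = v - (1 - v/7)/(1/7) = v - (7 - v) = 2v - 7
Step 3: Set phi(r*) = 0: 2r* - 7 = 0
Step 4: r* = 7/2 (the number of bidders n = 1 does not enter)

7/2


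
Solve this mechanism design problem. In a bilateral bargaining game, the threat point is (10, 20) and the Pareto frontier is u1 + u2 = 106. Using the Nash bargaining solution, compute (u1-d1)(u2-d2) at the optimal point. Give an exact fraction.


Step 1: The Nash solution splits surplus symmetrically above the disagreement point
Step 2: u1 = (total + d1 - d2)/2 = (106 + 10 - 20)/2 = 48
Step 3: u2 = (total - d1 + d2)/2 = (106 - 10 + 20)/2 = 58
Step 4: Nash product = (48 - 10) * (58 - 20)
Step 5: = 38 * 38 = 1444

1444


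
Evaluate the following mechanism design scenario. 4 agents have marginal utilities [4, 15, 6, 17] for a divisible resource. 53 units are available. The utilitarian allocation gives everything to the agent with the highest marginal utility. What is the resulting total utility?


Step 1: The marginal utilities are [4, 15, 6, 17]
Step 2: The highest marginal utility is 17
Step 3: All 53 units go to that agent
Step 4: Total utility = 17 * 53 = 901

901


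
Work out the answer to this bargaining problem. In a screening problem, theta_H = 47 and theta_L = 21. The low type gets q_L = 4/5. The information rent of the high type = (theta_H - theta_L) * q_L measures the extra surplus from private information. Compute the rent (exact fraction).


Step 1: theta_H - theta_L = 47 - 21 = 26
Step 2: Information rent = (theta_H - theta_L) * q_L
Step 3: = 26 * 4/5
Step 4: = 104/5

104/5
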